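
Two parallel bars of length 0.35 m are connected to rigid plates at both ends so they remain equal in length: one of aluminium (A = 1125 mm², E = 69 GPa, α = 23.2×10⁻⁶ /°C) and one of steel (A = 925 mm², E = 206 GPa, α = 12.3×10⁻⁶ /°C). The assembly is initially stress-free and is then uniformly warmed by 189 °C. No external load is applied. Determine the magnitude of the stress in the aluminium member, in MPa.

σ ≈ 101 MPa (compressive)

The aluminium has the larger α, so on heating it would change length more than the steel if both were free. The rigid plates force a common final length, so the aluminium is put into compression and the steel into tension, with equal and opposite forces P (no external load).
Equating the net (thermal + elastic) strains gives |α₁ − α₂|·ΔT = P·[1/(A₁E₁) + 1/(A₂E₂)].
|α₁ − α₂|·ΔT = 10.9×10⁻⁶ × 189 = 0.00206.
1/(A₁E₁) + 1/(A₂E₂) = 1/(1125×69×10³) + 1/(925×206×10³) = 1.813×10⁻⁸ N⁻¹.
So P = 0.00206 / 1.813×10⁻⁸ = 113.6 kN.
σ_{aluminium} = P/A₁ = 113600/1125 = 101 MPa, compressive.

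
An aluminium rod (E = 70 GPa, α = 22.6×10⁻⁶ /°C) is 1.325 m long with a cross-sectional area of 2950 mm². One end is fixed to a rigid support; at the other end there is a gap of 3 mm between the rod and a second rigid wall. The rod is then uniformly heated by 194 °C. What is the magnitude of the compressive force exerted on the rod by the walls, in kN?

If the wall were absent the rod would grow by αΔT L = 22.6×10⁻⁶ × 194 × 1325 = 5.809 mm.
This exceeds the 3 mm gap, so the wall pushes back. The portion of expansion that must be recovered elastically is δ_free − gap = 5.809 − 3 = 2.809 mm.
So σ = E(δ_free − g)/L = 70×10³ × 2.809/1325 = 148.4 MPa.
Force on the wall = σA = 148.4 × 2950 mm² = 437.8 kN.

P ≈ 438 kN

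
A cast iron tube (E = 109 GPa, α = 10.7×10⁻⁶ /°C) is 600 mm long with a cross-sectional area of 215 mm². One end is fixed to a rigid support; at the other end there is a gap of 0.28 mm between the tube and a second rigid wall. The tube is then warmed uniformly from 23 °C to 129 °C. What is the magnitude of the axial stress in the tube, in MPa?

σ ≈ 72.8 MPa (compressive)

Free thermal elongation = αΔT L = 10.7×10⁻⁶ × 106 × 600 = 0.6805 mm.
This exceeds the 0.28 mm gap, so the wall pushes back. The portion of expansion that must be recovered elastically is δ_free − gap = 0.6805 − 0.28 = 0.4005 mm.
That suppressed elongation corresponds to σ = E·Δ/L = 109×10³ × 0.4005/600 = 72.76 MPa.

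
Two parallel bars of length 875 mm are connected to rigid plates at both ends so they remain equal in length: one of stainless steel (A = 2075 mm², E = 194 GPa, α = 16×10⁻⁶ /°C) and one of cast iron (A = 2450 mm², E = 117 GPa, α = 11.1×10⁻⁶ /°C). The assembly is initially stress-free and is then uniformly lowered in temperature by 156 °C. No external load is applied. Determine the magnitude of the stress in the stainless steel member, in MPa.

σ ≈ 61.7 MPa (tensile)

Both members must finish at the same length. With the larger α, the stainless steel tends to over-contract; the plates restrain it, putting the stainless steel in tension and the cast iron in compression. With no external load the two internal forces are equal and opposite, magnitude P.
Compatibility of the two members (thermal + elastic change equal): (α₁ − α₂)ΔT = P·[1/(A₁E₁) + 1/(A₂E₂)].
|α₁ − α₂|·ΔT = 4.9×10⁻⁶ × 156 = 0.0007644.
1/(A₁E₁) + 1/(A₂E₂) = 1/(2075×194×10³) + 1/(2450×117×10³) = 5.973×10⁻⁹ N⁻¹.
P = 0.0007644 / 5.973×10⁻⁹ = 128000 N = 128 kN.
σ_{stainless steel} = P/A₁ = 128000/2075 = 61.68 MPa, tensile.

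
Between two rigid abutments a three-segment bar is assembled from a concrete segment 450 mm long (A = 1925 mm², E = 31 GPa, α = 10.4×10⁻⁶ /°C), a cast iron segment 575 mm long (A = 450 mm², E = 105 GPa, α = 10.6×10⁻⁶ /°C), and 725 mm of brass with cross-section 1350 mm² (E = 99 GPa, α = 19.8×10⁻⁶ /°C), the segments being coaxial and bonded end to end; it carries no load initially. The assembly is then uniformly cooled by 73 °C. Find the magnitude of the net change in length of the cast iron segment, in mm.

|ΔL| ≈ 0.443 mm

If the supports were absent, the total length change would be Σ αᵢΔT Lᵢ = 10.4×10⁻⁶×73×450 + 10.6×10⁻⁶×73×575 + 19.8×10⁻⁶×73×725 = 1.834 mm.
Since the ends are fixed, an axial force P builds up, equal in every segment, with P · Σ Lᵢ/(AᵢEᵢ) = δ_free.
The series flexibility is Σ Lᵢ/(AᵢEᵢ) = 450/(1925×31×10³) + 575/(450×105×10³) + 725/(1350×99×10³) = 2.513×10⁻⁵ mm/N.
So P = 1.834 / 2.513×10⁻⁵ = 72.99 kN, tensile.
For the cast iron segment, free thermal change = 10.6×10⁻⁶×73×575 = 0.4449 mm and elastic change from P = 72990×575/(450×105×10³) = 0.8882 mm; these oppose, so the net change is 0.443 mm (segment lengthens).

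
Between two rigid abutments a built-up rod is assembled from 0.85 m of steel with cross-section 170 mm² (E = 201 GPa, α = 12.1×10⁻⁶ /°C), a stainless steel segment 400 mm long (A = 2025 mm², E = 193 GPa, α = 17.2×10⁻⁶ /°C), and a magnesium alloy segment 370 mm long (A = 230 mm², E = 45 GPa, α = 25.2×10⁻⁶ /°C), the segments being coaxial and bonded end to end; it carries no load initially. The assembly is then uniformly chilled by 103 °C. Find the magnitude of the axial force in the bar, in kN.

If the supports were absent, the total length change would be Σ αᵢΔT Lᵢ = 12.1×10⁻⁶×103×850 + 17.2×10⁻⁶×103×400 + 25.2×10⁻⁶×103×370 = 2.728 mm.
The rigid supports impose zero overall length change; the single axial force P common to all segments must satisfy P Σ Lᵢ/(AᵢEᵢ) = δ_free.
The series flexibility is Σ Lᵢ/(AᵢEᵢ) = 850/(170×201×10³) + 400/(2025×193×10³) + 370/(230×45×10³) = 6.165×10⁻⁵ mm/N.
Hence P = δ_free / Σ(L/AE) = 2.728/6.165×10⁻⁵ = 44.26 kN (tensile).

P ≈ 44.3 kN (tensile)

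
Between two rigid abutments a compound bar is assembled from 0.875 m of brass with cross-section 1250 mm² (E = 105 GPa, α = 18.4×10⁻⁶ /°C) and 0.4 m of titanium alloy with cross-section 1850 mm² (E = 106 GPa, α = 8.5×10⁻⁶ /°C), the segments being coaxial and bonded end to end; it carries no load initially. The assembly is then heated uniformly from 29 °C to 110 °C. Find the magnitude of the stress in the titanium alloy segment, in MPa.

Free thermal expansion of the whole bar: Σ αᵢΔT Lᵢ = 18.4×10⁻⁶×81×875 + 8.5×10⁻⁶×81×400 = 1.579 mm.
The rigid supports impose zero overall length change; the single axial force P common to all segments must satisfy P Σ Lᵢ/(AᵢEᵢ) = δ_free.
Σ Lᵢ/(AᵢEᵢ) = 875/(1250×105×10³) + 400/(1850×106×10³) = 8.706×10⁻⁶ mm/N.
P = 1.579 / 8.706×10⁻⁶ = 181400 N = 181.4 kN, compressive.
σ_{titanium alloy} = P / A = 181400 / 1850 = 98.06 MPa.

σ ≈ 98.1 MPa (compressive)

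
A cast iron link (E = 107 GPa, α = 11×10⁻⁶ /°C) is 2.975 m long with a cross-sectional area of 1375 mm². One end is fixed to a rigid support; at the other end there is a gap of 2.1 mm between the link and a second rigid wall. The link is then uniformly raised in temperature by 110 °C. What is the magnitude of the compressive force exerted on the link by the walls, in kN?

If the wall were absent the link would grow by αΔT L = 11×10⁻⁶ × 110 × 2975 = 3.6 mm.
This exceeds the 2.1 mm gap, so the wall pushes back. The portion of expansion that must be recovered elastically is δ_free − gap = 3.6 − 2.1 = 1.5 mm.
So σ = E(δ_free − g)/L = 107×10³ × 1.5/2975 = 53.94 MPa.
Force on the wall = σA = 53.94 × 1375 mm² = 74.17 kN.

P ≈ 74.2 kN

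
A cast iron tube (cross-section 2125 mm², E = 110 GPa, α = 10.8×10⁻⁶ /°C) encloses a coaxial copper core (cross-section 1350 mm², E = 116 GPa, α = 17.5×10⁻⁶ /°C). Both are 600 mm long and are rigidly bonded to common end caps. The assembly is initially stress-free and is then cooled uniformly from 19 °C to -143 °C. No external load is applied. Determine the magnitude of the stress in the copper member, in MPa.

Equilibrium of a rigid end plate with no external load gives equal and opposite internal forces ±P in the two members. Since α_{copper} > α_{cast iron}, cooling drives the copper into tension and the cast iron into compression.
Setting the final lengths equal and cancelling L: (α₁ − α₂)ΔT = P/(A₁E₁) + P/(A₂E₂).
|α₁ − α₂|·ΔT = 6.7×10⁻⁶ × 162 = 0.001085.
1/(A₁E₁) + 1/(A₂E₂) = 1/(2125×110×10³) + 1/(1350×116×10³) = 1.066×10⁻⁸ N⁻¹.
So P = 0.001085 / 1.066×10⁻⁸ = 101.8 kN.
σ_{copper} = P/A₂ = 101800/1350 = 75.4 MPa, tensile.

σ ≈ 75.4 MPa (tensile)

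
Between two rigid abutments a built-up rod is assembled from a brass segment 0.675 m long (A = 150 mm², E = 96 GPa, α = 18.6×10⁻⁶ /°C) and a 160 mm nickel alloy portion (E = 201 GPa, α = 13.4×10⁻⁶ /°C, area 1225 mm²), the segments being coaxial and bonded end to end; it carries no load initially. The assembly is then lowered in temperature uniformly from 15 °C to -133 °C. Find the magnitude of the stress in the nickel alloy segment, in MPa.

If the supports were absent, the total length change would be Σ αᵢΔT Lᵢ = 18.6×10⁻⁶×148×675 + 13.4×10⁻⁶×148×160 = 2.175 mm.
The rigid supports impose zero overall length change; the single axial force P common to all segments must satisfy P Σ Lᵢ/(AᵢEᵢ) = δ_free.
Σ Lᵢ/(AᵢEᵢ) = 675/(150×96×10³) + 160/(1225×201×10³) = 4.752×10⁻⁵ mm/N.
Hence P = δ_free / Σ(L/AE) = 2.175/4.752×10⁻⁵ = 45.78 kN (tensile).
σ_{nickel alloy} = P / A = 45780 / 1225 = 37.37 MPa.

σ ≈ 37.4 MPa (tensile)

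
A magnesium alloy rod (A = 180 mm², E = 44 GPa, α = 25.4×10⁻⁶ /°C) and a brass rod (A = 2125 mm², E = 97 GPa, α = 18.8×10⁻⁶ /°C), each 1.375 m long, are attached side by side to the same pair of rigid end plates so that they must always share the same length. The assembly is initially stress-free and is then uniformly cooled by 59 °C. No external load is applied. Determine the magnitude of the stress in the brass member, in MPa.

Both members must finish at the same length. With the larger α, the magnesium alloy tends to over-contract; the plates restrain it, putting the magnesium alloy in tension and the brass in compression. With no external load the two internal forces are equal and opposite, magnitude P.
Compatibility of the two members (thermal + elastic change equal): (α₁ − α₂)ΔT = P·[1/(A₁E₁) + 1/(A₂E₂)].
|α₁ − α₂|·ΔT = 6.6×10⁻⁶ × 59 = 0.0003894.
1/(A₁E₁) + 1/(A₂E₂) = 1/(180×44×10³) + 1/(2125×97×10³) = 1.311×10⁻⁷ N⁻¹.
So P = 0.0003894 / 1.311×10⁻⁷ = 2.97 kN.
σ_{brass} = P/A₂ = 2970/2125 = 1.398 MPa, compressive.

σ ≈ 1.4 MPa (compressive)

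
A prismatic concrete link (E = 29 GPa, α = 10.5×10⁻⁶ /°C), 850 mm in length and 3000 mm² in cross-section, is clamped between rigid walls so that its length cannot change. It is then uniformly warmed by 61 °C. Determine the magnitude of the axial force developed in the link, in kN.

P ≈ 55.7 kN (compressive)

With zero net strain, σ = E·αΔT = 29 GPa × 10.5×10⁻⁶ × 61 = 18.57 MPa.
Axial force P = σA = 18.57 × 3000 = 55720 N = 55.72 kN, compressive.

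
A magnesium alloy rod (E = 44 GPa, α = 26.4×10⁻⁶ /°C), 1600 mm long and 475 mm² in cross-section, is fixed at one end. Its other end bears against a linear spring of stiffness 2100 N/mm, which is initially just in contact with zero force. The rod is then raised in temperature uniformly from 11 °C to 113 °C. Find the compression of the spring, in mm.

δ ≈ 3.71 mm

If the spring were absent the rod would lengthen by αΔT L = 26.4×10⁻⁶ × 102 × 1600 = 4.308 mm.
Let P be the compressive force at the spring. The rod shortens elastically by PL/(AE) and the spring compresses by P/k; together these equal δ_free.
P [ L/(AE) + 1/k ] = δ_free → P [ 1600/(475×44×10³) + 1/(2100) ] = 4.308.
P = 4.308 / 0.0005527 = 7795 N.
Spring compression = P/k = 7795/(2100) = 3.712 mm.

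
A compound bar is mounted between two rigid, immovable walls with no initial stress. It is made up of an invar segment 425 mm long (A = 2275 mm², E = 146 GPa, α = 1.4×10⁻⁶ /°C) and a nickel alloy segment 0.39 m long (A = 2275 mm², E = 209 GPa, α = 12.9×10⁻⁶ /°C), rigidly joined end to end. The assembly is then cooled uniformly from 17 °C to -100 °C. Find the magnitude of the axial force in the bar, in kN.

Free thermal contraction of the whole bar: Σ αᵢΔT Lᵢ = 1.4×10⁻⁶×117×425 + 12.9×10⁻⁶×117×390 = 0.6582 mm.
The rigid supports impose zero overall length change; the single axial force P common to all segments must satisfy P Σ Lᵢ/(AᵢEᵢ) = δ_free.
Σ Lᵢ/(AᵢEᵢ) = 425/(2275×146×10³) + 390/(2275×209×10³) = 2.1×10⁻⁶ mm/N.
P = 0.6582 / 2.1×10⁻⁶ = 313500 N = 313.5 kN, tensile.

P ≈ 313 kN (tensile)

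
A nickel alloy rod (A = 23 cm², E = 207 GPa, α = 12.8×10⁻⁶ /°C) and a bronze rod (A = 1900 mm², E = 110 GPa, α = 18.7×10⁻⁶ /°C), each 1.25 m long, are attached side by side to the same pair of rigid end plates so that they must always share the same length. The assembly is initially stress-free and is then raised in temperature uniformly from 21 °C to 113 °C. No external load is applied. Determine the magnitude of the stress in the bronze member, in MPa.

σ ≈ 41.5 MPa (compressive)

The bronze has the larger α, so on heating it would change length more than the nickel alloy if both were free. The rigid plates force a common final length, so the bronze is put into compression and the nickel alloy into tension, with equal and opposite forces P (no external load).
Setting the final lengths equal and cancelling L: (α₁ − α₂)ΔT = P/(A₁E₁) + P/(A₂E₂).
|α₁ − α₂|·ΔT = 5.9×10⁻⁶ × 92 = 0.0005428.
1/(A₁E₁) + 1/(A₂E₂) = 1/(2300×207×10³) + 1/(1900×110×10³) = 6.885×10⁻⁹ N⁻¹.
So P = 0.0005428 / 6.885×10⁻⁹ = 78.84 kN.
σ_{bronze} = P/A₂ = 78840/1900 = 41.49 MPa, compressive.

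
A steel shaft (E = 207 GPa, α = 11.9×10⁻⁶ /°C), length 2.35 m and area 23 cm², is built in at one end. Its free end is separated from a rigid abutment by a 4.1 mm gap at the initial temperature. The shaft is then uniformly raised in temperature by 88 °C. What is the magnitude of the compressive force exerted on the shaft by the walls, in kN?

If the wall were absent the shaft would grow by αΔT L = 11.9×10⁻⁶ × 88 × 2350 = 2.461 mm.
This is smaller than the 4.1 mm clearance, so the shaft expands freely without reaching the stop — the stress is zero.

P ≈ 0 kN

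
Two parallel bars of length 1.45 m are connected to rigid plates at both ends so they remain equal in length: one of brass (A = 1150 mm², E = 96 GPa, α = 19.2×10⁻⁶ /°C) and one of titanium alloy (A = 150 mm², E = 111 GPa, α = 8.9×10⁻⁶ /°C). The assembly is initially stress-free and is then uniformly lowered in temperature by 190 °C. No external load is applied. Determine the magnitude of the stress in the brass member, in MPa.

Both members must finish at the same length. With the larger α, the brass tends to over-contract; the plates restrain it, putting the brass in tension and the titanium alloy in compression. With no external load the two internal forces are equal and opposite, magnitude P.
Setting the final lengths equal and cancelling L: (α₁ − α₂)ΔT = P/(A₁E₁) + P/(A₂E₂).
|α₁ − α₂|·ΔT = 10.3×10⁻⁶ × 190 = 0.001957.
1/(A₁E₁) + 1/(A₂E₂) = 1/(1150×96×10³) + 1/(150×111×10³) = 6.912×10⁻⁸ N⁻¹.
P = 0.001957 / 6.912×10⁻⁸ = 28310 N = 28.31 kN.
σ_{brass} = P/A₁ = 28310/1150 = 24.62 MPa, tensile.

σ ≈ 24.6 MPa (tensile)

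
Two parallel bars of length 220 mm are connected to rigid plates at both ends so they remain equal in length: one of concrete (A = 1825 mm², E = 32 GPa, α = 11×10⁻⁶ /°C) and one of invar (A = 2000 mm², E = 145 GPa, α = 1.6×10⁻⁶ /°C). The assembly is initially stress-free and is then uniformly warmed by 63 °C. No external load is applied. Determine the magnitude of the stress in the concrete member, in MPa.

Equilibrium of a rigid end plate with no external load gives equal and opposite internal forces ±P in the two members. Since α_{concrete} > α_{invar}, heating drives the concrete into compression and the invar into tension.
Equating the net (thermal + elastic) strains gives |α₁ − α₂|·ΔT = P·[1/(A₁E₁) + 1/(A₂E₂)].
|α₁ − α₂|·ΔT = 9.4×10⁻⁶ × 63 = 0.0005922.
1/(A₁E₁) + 1/(A₂E₂) = 1/(1825×32×10³) + 1/(2000×145×10³) = 2.057×10⁻⁸ N⁻¹.
P = 0.0005922 / 2.057×10⁻⁸ = 28790 N = 28.79 kN.
σ_{concrete} = P/A₁ = 28790/1825 = 15.77 MPa, compressive.

σ ≈ 15.8 MPa (compressive)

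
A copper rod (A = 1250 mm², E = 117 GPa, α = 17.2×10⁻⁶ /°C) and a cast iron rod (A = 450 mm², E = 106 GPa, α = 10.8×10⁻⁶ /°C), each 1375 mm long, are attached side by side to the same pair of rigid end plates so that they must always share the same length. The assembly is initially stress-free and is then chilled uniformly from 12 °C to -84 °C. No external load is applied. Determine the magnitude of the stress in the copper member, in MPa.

Both members must finish at the same length. With the larger α, the copper tends to over-contract; the plates restrain it, putting the copper in tension and the cast iron in compression. With no external load the two internal forces are equal and opposite, magnitude P.
Equating the net (thermal + elastic) strains gives |α₁ − α₂|·ΔT = P·[1/(A₁E₁) + 1/(A₂E₂)].
|α₁ − α₂|·ΔT = 6.4×10⁻⁶ × 96 = 0.0006144.
1/(A₁E₁) + 1/(A₂E₂) = 1/(1250×117×10³) + 1/(450×106×10³) = 2.78×10⁻⁸ N⁻¹.
P = 0.0006144 / 2.78×10⁻⁸ = 22100 N = 22.1 kN.
σ_{copper} = P/A₁ = 22100/1250 = 17.68 MPa, tensile.

σ ≈ 17.7 MPa (tensile)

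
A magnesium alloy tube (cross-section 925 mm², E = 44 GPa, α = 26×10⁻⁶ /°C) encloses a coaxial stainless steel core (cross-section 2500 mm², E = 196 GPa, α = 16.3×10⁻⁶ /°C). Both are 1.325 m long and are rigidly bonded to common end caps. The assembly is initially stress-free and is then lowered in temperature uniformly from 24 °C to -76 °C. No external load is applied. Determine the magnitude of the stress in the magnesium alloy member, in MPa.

σ ≈ 39.4 MPa (tensile)

Both members must finish at the same length. With the larger α, the magnesium alloy tends to over-contract; the plates restrain it, putting the magnesium alloy in tension and the stainless steel in compression. With no external load the two internal forces are equal and opposite, magnitude P.
Setting the final lengths equal and cancelling L: (α₁ − α₂)ΔT = P/(A₁E₁) + P/(A₂E₂).
|α₁ − α₂|·ΔT = 9.7×10⁻⁶ × 100 = 0.00097.
1/(A₁E₁) + 1/(A₂E₂) = 1/(925×44×10³) + 1/(2500×196×10³) = 2.661×10⁻⁸ N⁻¹.
P = 0.00097 / 2.661×10⁻⁸ = 36450 N = 36.45 kN.
σ_{magnesium alloy} = P/A₁ = 36450/925 = 39.41 MPa, tensile.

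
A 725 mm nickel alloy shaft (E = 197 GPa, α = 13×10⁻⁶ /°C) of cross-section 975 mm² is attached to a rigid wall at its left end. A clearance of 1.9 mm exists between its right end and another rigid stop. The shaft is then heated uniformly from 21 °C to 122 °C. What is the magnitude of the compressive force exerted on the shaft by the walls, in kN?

Unrestrained expansion: δ_free = αΔT L = 13×10⁻⁶ × 101 × 725 = 0.9519 mm.
Since δ_free = 0.952 mm is less than the 1.9 mm gap, the shaft never touches the wall. No axial force develops.

P ≈ 0 kN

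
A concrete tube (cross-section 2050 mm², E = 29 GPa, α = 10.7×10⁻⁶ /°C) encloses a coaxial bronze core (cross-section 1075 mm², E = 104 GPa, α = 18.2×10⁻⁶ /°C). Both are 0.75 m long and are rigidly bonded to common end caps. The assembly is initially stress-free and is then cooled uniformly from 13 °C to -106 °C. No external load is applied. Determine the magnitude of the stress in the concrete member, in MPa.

σ ≈ 16.9 MPa (compressive)

The bronze has the larger α, so on cooling it would change length more than the concrete if both were free. The rigid plates force a common final length, so the bronze is put into tension and the concrete into compression, with equal and opposite forces P (no external load).
Setting the final lengths equal and cancelling L: (α₁ − α₂)ΔT = P/(A₁E₁) + P/(A₂E₂).
|α₁ − α₂|·ΔT = 7.5×10⁻⁶ × 119 = 0.0008925.
1/(A₁E₁) + 1/(A₂E₂) = 1/(2050×29×10³) + 1/(1075×104×10³) = 2.577×10⁻⁸ N⁻¹.
So P = 0.0008925 / 2.577×10⁻⁸ = 34.64 kN.
σ_{concrete} = P/A₁ = 34640/2050 = 16.9 MPa, compressive.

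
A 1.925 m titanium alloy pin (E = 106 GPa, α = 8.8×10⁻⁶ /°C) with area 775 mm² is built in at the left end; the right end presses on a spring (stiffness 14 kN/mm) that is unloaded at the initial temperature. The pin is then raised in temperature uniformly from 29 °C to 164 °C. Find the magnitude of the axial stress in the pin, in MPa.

Free thermal expansion: δ_free = αΔT L = 8.8×10⁻⁶ × 135 × 1925 = 2.287 mm.
With a force P in the spring, the elastic change of the pin is PL/(AE) and that of the spring is P/k; compatibility requires their sum to equal δ_free.
So P = δ_free / [L/(AE) + 1/k] = 2.287 / [ 1925/(775×106×10³) + 1/(14×10³) ].
P = 2.287 / 9.486×10⁻⁵ = 24110 N.
σ = P/A = 24110/775 = 31.11 MPa.

σ ≈ 31.1 MPa (compressive)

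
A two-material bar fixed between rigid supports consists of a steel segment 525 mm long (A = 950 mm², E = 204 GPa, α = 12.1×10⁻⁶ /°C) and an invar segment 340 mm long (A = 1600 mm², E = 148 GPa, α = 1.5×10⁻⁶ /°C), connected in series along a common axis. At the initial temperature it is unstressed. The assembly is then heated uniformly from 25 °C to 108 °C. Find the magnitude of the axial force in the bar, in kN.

P ≈ 137 kN (compressive)

With the walls removed the bar would change length by δ_free = Σ αᵢΔT Lᵢ = 12.1×10⁻⁶×83×525 + 1.5×10⁻⁶×83×340 = 0.5696 mm.
The rigid supports impose zero overall length change; the single axial force P common to all segments must satisfy P Σ Lᵢ/(AᵢEᵢ) = δ_free.
Σ Lᵢ/(AᵢEᵢ) = 525/(950×204×10³) + 340/(1600×148×10³) = 4.145×10⁻⁶ mm/N.
So P = 0.5696 / 4.145×10⁻⁶ = 137.4 kN, compressive.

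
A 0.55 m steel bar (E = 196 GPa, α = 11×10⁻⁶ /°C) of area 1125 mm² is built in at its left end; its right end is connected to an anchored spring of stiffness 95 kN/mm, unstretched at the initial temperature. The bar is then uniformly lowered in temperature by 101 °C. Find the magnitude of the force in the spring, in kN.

P ≈ 46.9 kN

Free thermal contraction: δ_free = αΔT L = 11×10⁻⁶ × 101 × 550 = 0.611 mm.
With a force P in the spring, the elastic change of the bar is PL/(AE) and that of the spring is P/k; compatibility requires their sum to equal δ_free.
P [ L/(AE) + 1/k ] = δ_free → P [ 550/(1125×196×10³) + 1/(95×10³) ] = 0.611.
P = 0.611 / 1.302×10⁻⁵ = 46930 N.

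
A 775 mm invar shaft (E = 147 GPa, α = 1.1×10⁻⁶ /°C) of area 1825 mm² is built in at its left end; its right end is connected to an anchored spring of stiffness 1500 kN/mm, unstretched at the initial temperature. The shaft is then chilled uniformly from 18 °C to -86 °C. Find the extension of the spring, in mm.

δ ≈ 0.0166 mm

If the spring were absent the shaft would shorten by αΔT L = 1.1×10⁻⁶ × 104 × 775 = 0.08866 mm.
With a force P in the spring, the elastic change of the shaft is PL/(AE) and that of the spring is P/k; compatibility requires their sum to equal δ_free.
P [ L/(AE) + 1/k ] = δ_free → P [ 775/(1825×147×10³) + 1/(1500×10³) ] = 0.08866.
P = 0.08866 / 3.555×10⁻⁶ = 24940 N.
Spring extension = P/k = 24940/(1500×10³) = 0.01662 mm.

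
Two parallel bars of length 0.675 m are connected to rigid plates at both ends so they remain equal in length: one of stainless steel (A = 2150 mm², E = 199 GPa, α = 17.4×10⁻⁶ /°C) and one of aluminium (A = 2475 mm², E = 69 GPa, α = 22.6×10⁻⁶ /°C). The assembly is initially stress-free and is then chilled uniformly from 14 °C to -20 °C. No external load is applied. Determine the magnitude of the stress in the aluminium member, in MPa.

σ ≈ 8.72 MPa (tensile)

Equilibrium of a rigid end plate with no external load gives equal and opposite internal forces ±P in the two members. Since α_{aluminium} > α_{stainless steel}, cooling drives the aluminium into tension and the stainless steel into compression.
Setting the final lengths equal and cancelling L: (α₁ − α₂)ΔT = P/(A₁E₁) + P/(A₂E₂).
|α₁ − α₂|·ΔT = 5.2×10⁻⁶ × 34 = 0.0001768.
1/(A₁E₁) + 1/(A₂E₂) = 1/(2150×199×10³) + 1/(2475×69×10³) = 8.193×10⁻⁹ N⁻¹.
So P = 0.0001768 / 8.193×10⁻⁹ = 21.58 kN.
σ_{aluminium} = P/A₂ = 21580/2475 = 8.719 MPa, tensile.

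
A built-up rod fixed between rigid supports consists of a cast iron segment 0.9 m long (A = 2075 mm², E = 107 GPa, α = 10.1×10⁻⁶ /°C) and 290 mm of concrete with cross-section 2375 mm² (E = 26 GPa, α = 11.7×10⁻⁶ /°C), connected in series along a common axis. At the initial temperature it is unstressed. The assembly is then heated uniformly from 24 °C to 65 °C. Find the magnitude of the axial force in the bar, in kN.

With the walls removed the bar would change length by δ_free = Σ αᵢΔT Lᵢ = 10.1×10⁻⁶×41×900 + 11.7×10⁻⁶×41×290 = 0.5118 mm.
The walls prevent any net length change, so an axial force P (same in every segment) develops. Compatibility: P · Σ Lᵢ/(AᵢEᵢ) = δ_free.
The series flexibility is Σ Lᵢ/(AᵢEᵢ) = 900/(2075×107×10³) + 290/(2375×26×10³) = 8.75×10⁻⁶ mm/N.
P = 0.5118 / 8.75×10⁻⁶ = 58490 N = 58.49 kN, compressive.

P ≈ 58.5 kN (compressive)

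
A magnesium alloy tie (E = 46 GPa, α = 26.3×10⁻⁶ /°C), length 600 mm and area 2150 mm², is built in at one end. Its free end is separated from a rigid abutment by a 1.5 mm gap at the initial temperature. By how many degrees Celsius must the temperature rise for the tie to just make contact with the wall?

The gap closes when αΔT L = 1.5 mm, since the tie is still unstressed at that instant.
So ΔT = g/(αL) = 1.5/(26.3×10⁻⁶ × 600) = 95.06 °C.

ΔT ≈ 95.1 °C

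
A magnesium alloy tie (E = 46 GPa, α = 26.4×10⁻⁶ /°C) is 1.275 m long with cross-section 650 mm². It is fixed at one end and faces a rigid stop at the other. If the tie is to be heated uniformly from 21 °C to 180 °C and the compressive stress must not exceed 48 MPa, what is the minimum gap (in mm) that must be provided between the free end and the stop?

Free expansion if unrestrained: δ_free = αΔT L = 26.4×10⁻⁶ × 159 × 1275 = 5.352 mm.
A stress of 48 MPa corresponds to the wall pushing the tie back by σL/E = 48×1275/(46×10³) = 1.33 mm.
The gap must absorb the remainder: g_min = 5.352 − 1.33 = 4.022 mm.

g ≈ 4.02 mm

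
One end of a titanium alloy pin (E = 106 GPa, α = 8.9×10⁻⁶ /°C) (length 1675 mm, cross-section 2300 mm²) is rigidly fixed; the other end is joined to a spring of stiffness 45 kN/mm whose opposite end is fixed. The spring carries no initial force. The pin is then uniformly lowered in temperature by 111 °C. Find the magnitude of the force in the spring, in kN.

If the spring were absent the pin would shorten by αΔT L = 8.9×10⁻⁶ × 111 × 1675 = 1.655 mm.
Let P be the tensile force in the spring. The pin extends elastically by PL/(AE) and the spring stretches by P/k; together these equal δ_free.
P [ L/(AE) + 1/k ] = δ_free → P [ 1675/(2300×106×10³) + 1/(45×10³) ] = 1.655.
P = 1.655 / 2.909×10⁻⁵ = 56880 N.

P ≈ 56.9 kN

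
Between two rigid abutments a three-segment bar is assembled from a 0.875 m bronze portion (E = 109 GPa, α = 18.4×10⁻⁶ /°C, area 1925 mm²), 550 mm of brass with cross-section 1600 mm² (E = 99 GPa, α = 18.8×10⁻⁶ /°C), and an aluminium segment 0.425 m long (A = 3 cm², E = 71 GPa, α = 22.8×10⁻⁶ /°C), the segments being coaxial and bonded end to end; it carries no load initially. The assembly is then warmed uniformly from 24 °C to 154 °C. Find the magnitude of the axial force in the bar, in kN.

P ≈ 170 kN (compressive)

Free thermal expansion of the whole bar: Σ αᵢΔT Lᵢ = 18.4×10⁻⁶×130×875 + 18.8×10⁻⁶×130×550 + 22.8×10⁻⁶×130×425 = 4.697 mm.
Since the ends are fixed, an axial force P builds up, equal in every segment, with P · Σ Lᵢ/(AᵢEᵢ) = δ_free.
Σ Lᵢ/(AᵢEᵢ) = 875/(1925×109×10³) + 550/(1600×99×10³) + 425/(300×71×10³) = 2.76×10⁻⁵ mm/N.
So P = 4.697 / 2.76×10⁻⁵ = 170.2 kN, compressive.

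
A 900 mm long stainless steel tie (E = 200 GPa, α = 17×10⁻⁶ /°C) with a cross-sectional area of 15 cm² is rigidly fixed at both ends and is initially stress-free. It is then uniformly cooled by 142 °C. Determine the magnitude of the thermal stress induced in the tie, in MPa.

The supports are rigid, so the total axial strain is zero. The restrained thermal strain is ε = αΔT = 17×10⁻⁶ × 142 = 2414×10⁻⁶.
σ = EαΔT = 200×10³ × 17×10⁻⁶ × 142 = 482.8 MPa (tensile; the tie is trying to contract).

σ ≈ 483 MPa (tensile)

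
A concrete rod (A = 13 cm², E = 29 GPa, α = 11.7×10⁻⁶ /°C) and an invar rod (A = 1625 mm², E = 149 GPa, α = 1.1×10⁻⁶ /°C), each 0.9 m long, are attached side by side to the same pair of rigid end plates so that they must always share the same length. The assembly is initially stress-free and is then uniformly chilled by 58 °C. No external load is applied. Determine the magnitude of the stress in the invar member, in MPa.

Equilibrium of a rigid end plate with no external load gives equal and opposite internal forces ±P in the two members. Since α_{concrete} > α_{invar}, cooling drives the concrete into tension and the invar into compression.
Compatibility of the two members (thermal + elastic change equal): (α₁ − α₂)ΔT = P·[1/(A₁E₁) + 1/(A₂E₂)].
|α₁ − α₂|·ΔT = 10.6×10⁻⁶ × 58 = 0.0006148.
1/(A₁E₁) + 1/(A₂E₂) = 1/(1300×29×10³) + 1/(1625×149×10³) = 3.066×10⁻⁸ N⁻¹.
P = 0.0006148 / 3.066×10⁻⁸ = 20060 N = 20.06 kN.
σ_{invar} = P/A₂ = 20060/1625 = 12.34 MPa, compressive.

σ ≈ 12.3 MPa (compressive)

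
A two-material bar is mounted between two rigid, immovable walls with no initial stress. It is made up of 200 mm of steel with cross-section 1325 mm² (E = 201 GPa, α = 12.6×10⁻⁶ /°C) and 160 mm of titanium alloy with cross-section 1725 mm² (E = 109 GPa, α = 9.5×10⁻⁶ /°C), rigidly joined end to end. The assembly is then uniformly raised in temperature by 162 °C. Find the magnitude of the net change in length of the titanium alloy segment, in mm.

|ΔL| ≈ 0.101 mm

If the supports were absent, the total length change would be Σ αᵢΔT Lᵢ = 12.6×10⁻⁶×162×200 + 9.5×10⁻⁶×162×160 = 0.6545 mm.
Since the ends are fixed, an axial force P builds up, equal in every segment, with P · Σ Lᵢ/(AᵢEᵢ) = δ_free.
The series flexibility is Σ Lᵢ/(AᵢEᵢ) = 200/(1325×201×10³) + 160/(1725×109×10³) = 1.602×10⁻⁶ mm/N.
P = 0.6545 / 1.602×10⁻⁶ = 408600 N = 408.6 kN, compressive.
For the titanium alloy segment, free thermal change = 9.5×10⁻⁶×162×160 = 0.2462 mm and elastic change from P = 408600×160/(1725×109×10³) = 0.3477 mm; these oppose, so the net change is 0.101 mm (segment shortens).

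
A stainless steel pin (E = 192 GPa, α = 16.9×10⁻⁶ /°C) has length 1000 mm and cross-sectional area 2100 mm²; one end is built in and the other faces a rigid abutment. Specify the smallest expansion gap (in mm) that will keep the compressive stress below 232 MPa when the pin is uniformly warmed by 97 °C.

g ≈ 0.431 mm

Free expansion if unrestrained: δ_free = αΔT L = 16.9×10⁻⁶ × 97 × 1000 = 1.639 mm.
A stress of 232 MPa corresponds to the wall pushing the pin back by σL/E = 232×1000/(192×10³) = 1.208 mm.
The gap must absorb the remainder: g_min = 1.639 − 1.208 = 0.431 mm.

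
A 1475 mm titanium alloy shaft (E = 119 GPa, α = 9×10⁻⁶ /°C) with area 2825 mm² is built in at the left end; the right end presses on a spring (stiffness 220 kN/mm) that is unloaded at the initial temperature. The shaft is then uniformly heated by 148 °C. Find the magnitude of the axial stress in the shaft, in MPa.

The unrestrained thermal change is αΔT L = 9×10⁻⁶ × 148 × 1475 = 1.965 mm.
With a force P in the spring, the elastic change of the shaft is PL/(AE) and that of the spring is P/k; compatibility requires their sum to equal δ_free.
P [ L/(AE) + 1/k ] = δ_free → P [ 1475/(2825×119×10³) + 1/(220×10³) ] = 1.965.
P = 1.965 / 8.933×10⁻⁶ = 219900 N.
σ = P/A = 219900/2825 = 77.85 MPa.

σ ≈ 77.9 MPa (compressive)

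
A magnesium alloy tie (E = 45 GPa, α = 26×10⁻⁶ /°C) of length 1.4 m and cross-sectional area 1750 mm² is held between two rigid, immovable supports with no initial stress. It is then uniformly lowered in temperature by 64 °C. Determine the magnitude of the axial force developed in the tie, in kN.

P ≈ 131 kN (tensile)

With zero net strain, σ = E·αΔT = 45 GPa × 26×10⁻⁶ × 64 = 74.88 MPa.
P = AEαΔT = 1750 × 45×10³ × 26×10⁻⁶ × 64 = 131 kN (tensile).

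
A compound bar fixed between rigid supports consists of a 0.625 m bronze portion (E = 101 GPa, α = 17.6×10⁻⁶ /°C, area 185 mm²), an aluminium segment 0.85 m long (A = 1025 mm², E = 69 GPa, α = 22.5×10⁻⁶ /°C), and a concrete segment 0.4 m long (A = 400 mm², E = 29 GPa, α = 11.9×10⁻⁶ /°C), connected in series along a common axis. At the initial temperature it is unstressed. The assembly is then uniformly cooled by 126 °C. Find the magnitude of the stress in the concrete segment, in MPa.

If the supports were absent, the total length change would be Σ αᵢΔT Lᵢ = 17.6×10⁻⁶×126×625 + 22.5×10⁻⁶×126×850 + 11.9×10⁻⁶×126×400 = 4.396 mm.
The walls prevent any net length change, so an axial force P (same in every segment) develops. Compatibility: P · Σ Lᵢ/(AᵢEᵢ) = δ_free.
Σ Lᵢ/(AᵢEᵢ) = 625/(185×101×10³) + 850/(1025×69×10³) + 400/(400×29×10³) = 7.995×10⁻⁵ mm/N.
Hence P = δ_free / Σ(L/AE) = 4.396/7.995×10⁻⁵ = 54.98 kN (tensile).
σ_{concrete} = P / A = 54980 / 400 = 137.4 MPa.

σ ≈ 137 MPa (tensile)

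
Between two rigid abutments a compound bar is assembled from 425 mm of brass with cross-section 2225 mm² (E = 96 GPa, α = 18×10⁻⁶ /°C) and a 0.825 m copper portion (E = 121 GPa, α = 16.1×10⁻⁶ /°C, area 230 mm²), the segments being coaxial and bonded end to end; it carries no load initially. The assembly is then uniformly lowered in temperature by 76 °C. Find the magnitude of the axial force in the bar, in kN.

If the supports were absent, the total length change would be Σ αᵢΔT Lᵢ = 18×10⁻⁶×76×425 + 16.1×10⁻⁶×76×825 = 1.591 mm.
The walls prevent any net length change, so an axial force P (same in every segment) develops. Compatibility: P · Σ Lᵢ/(AᵢEᵢ) = δ_free.
The series flexibility is Σ Lᵢ/(AᵢEᵢ) = 425/(2225×96×10³) + 825/(230×121×10³) = 3.163×10⁻⁵ mm/N.
P = 1.591 / 3.163×10⁻⁵ = 50290 N = 50.29 kN, tensile.

P ≈ 50.3 kN (tensile)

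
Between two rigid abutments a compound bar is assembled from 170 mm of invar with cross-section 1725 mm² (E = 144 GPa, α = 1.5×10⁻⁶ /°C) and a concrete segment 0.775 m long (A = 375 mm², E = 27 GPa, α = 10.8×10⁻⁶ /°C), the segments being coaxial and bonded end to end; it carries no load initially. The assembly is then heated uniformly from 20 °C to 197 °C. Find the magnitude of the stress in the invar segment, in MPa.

σ ≈ 11.5 MPa (compressive)

With the walls removed the bar would change length by δ_free = Σ αᵢΔT Lᵢ = 1.5×10⁻⁶×177×170 + 10.8×10⁻⁶×177×775 = 1.527 mm.
Since the ends are fixed, an axial force P builds up, equal in every segment, with P · Σ Lᵢ/(AᵢEᵢ) = δ_free.
The series flexibility is Σ Lᵢ/(AᵢEᵢ) = 170/(1725×144×10³) + 775/(375×27×10³) = 7.723×10⁻⁵ mm/N.
Hence P = δ_free / Σ(L/AE) = 1.527/7.723×10⁻⁵ = 19.77 kN (compressive).
σ_{invar} = P / A = 19770 / 1725 = 11.46 MPa.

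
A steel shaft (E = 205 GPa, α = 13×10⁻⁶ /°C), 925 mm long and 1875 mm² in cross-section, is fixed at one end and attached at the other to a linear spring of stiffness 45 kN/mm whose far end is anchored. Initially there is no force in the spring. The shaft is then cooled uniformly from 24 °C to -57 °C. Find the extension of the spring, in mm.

The unrestrained thermal change is αΔT L = 13×10⁻⁶ × 81 × 925 = 0.974 mm.
Let P be the tensile force in the spring. The shaft extends elastically by PL/(AE) and the spring stretches by P/k; together these equal δ_free.
P [ L/(AE) + 1/k ] = δ_free → P [ 925/(1875×205×10³) + 1/(45×10³) ] = 0.974.
P = 0.974 / 2.463×10⁻⁵ = 39550 N.
Spring extension = P/k = 39550/(45×10³) = 0.8789 mm.

δ ≈ 0.879 mm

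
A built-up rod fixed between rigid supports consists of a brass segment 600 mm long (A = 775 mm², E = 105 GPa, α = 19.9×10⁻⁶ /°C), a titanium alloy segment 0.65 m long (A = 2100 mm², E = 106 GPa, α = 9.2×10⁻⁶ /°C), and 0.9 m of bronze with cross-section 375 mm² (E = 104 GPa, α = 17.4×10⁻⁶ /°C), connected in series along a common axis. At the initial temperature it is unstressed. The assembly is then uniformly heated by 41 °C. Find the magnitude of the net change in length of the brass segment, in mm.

With the walls removed the bar would change length by δ_free = Σ αᵢΔT Lᵢ = 19.9×10⁻⁶×41×600 + 9.2×10⁻⁶×41×650 + 17.4×10⁻⁶×41×900 = 1.377 mm.
The walls prevent any net length change, so an axial force P (same in every segment) develops. Compatibility: P · Σ Lᵢ/(AᵢEᵢ) = δ_free.
Σ Lᵢ/(AᵢEᵢ) = 600/(775×105×10³) + 650/(2100×106×10³) + 900/(375×104×10³) = 3.337×10⁻⁵ mm/N.
Hence P = δ_free / Σ(L/AE) = 1.377/3.337×10⁻⁵ = 41.26 kN (compressive).
For the brass segment, free thermal change = 19.9×10⁻⁶×41×600 = 0.4895 mm and elastic change from P = 41260×600/(775×105×10³) = 0.3042 mm; these oppose, so the net change is 0.185 mm (segment lengthens).

|ΔL| ≈ 0.185 mm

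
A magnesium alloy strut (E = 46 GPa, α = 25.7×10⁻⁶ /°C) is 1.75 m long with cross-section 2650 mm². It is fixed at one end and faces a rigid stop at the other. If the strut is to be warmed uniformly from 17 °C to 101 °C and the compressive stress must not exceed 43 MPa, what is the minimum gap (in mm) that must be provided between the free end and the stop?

g ≈ 2.14 mm

With no wall the strut would lengthen by αΔT L = 25.7×10⁻⁶ × 84 × 1750 = 3.778 mm.
At the allowable stress the elastic shortening the wall may impose is σL/E = 43 × 1750 / (46×10³) = 1.636 mm.
So the gap has to take up the difference, g_min = δ_free − σL/E = 3.778 − 1.636 = 2.142 mm.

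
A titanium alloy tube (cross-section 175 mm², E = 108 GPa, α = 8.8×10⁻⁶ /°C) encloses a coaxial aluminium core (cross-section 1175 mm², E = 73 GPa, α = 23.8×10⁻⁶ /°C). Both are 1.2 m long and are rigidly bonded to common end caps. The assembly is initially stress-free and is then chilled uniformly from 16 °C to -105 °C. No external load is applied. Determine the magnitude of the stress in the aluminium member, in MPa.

σ ≈ 23.9 MPa (tensile)

Equilibrium of a rigid end plate with no external load gives equal and opposite internal forces ±P in the two members. Since α_{aluminium} > α_{titanium alloy}, cooling drives the aluminium into tension and the titanium alloy into compression.
Setting the final lengths equal and cancelling L: (α₁ − α₂)ΔT = P/(A₁E₁) + P/(A₂E₂).
|α₁ − α₂|·ΔT = 15×10⁻⁶ × 121 = 0.001815.
1/(A₁E₁) + 1/(A₂E₂) = 1/(175×108×10³) + 1/(1175×73×10³) = 6.457×10⁻⁸ N⁻¹.
P = 0.001815 / 6.457×10⁻⁸ = 28110 N = 28.11 kN.
σ_{aluminium} = P/A₂ = 28110/1175 = 23.92 MPa, tensile.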